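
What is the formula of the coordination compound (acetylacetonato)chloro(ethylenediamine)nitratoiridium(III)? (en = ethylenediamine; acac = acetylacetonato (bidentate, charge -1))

Ligands: 1 ethylenediamine (en, neutral), 1 nitrato (NO3, -1), 1 acetylacetonato (acac, -1), 1 chloro (Cl, -1). Ligand charge sum = -3.
With Ir in oxidation state +3, the complex ion is [Ir...].

[Ir(acac)Cl(en)(NO3)]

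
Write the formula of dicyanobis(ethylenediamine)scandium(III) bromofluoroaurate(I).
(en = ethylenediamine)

[Sc(CN)2(en)2][AuBrF]

Cation [Sc…]: ligand charges -2, Sc(III) ⇒ ion charge 1+.
Anion [Au…]: ligand charges -2, Au(I) ⇒ ion charge 1−.
One 1+ cation balances one 1− anion.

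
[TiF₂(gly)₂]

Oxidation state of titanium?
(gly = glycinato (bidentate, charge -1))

+4

No counter-ion: the bracketed complex is neutral.
Ligand charges: 2×F = -2; 2×gly = -2; sum -4.
Ti + (-4) = 0 ⇒ Ti is +4.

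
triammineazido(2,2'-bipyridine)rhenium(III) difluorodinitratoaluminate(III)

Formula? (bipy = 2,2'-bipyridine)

[Re(bipy)(N3)(NH3)3][AlF2(NO3)2]2

Cation [Re…]: ligand charges -1, Re(III) ⇒ ion charge 2+.
Anion [Al…]: ligand charges -4, Al(III) ⇒ ion charge 1−.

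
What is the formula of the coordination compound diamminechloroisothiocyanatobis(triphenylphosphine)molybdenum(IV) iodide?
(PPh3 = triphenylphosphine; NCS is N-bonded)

Ligands: 2 triphenylphosphine (PPh3, neutral), 1 isothiocyanato (NCS, -1), 1 chloro (Cl, -1), 2 ammine (NH3, neutral). Ligand charge sum = -2.
Charge balance with iodide (-1) requires 1 complex ion per 2 iodide.

[MoCl(NCS)(NH3)2(PPh3)2]I2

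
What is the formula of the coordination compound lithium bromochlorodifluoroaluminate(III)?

Ligands: 1 bromo (Br, -1), 1 chloro (Cl, -1), 2 fluoro (F, -1). Ligand charge sum = -4.
Charge balance with lithium (+1) requires 1 complex ion per 1 lithium.

Li[AlBrClF2]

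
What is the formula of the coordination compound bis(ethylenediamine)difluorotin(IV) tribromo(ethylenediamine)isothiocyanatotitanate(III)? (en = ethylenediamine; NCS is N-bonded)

Cation [Sn…]: ligand charges -2, Sn(IV) ⇒ ion charge 2+.
Anion [Ti…]: ligand charges -4, Ti(III) ⇒ ion charge 1−.
One 2+ cation requires 2 of the 1− anion.

[Sn(en)2F2][TiBr3(en)(NCS)]2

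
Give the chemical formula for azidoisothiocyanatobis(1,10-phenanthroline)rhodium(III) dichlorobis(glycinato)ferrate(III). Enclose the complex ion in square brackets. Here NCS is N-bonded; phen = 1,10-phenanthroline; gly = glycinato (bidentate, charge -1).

[Rh(N3)(NCS)(phen)2][FeCl2(gly)2]

Cation [Rh…]: ligand charges -2, Rh(III) ⇒ ion charge 1+.
Anion [Fe…]: ligand charges -4, Fe(III) ⇒ ion charge 1−.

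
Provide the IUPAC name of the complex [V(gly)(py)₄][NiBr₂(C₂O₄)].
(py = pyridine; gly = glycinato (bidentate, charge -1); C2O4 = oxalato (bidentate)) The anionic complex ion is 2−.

(glycinato)tetrakis(pyridine)vanadium(III) dibromooxalatonickelate(II)

Both ions are complex: the cation is named first with the plain metal name, the anion second with the -ate form; each ion's ligands are alphabetised independently.
The complex anion is given as 2−; its ligand charges sum to -4, so Ni = +2.
A 1:1 salt means the cation carries the equal and opposite charge, 2+.
Cation: ligand charges sum to -1; for the ion to be 2+, V = +3.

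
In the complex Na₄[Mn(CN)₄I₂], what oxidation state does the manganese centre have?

4 sodium outside the brackets (+1 each) → the complex ion is 4−.
Ligand charges: 2×I = -2; 4×CN = -4; sum -6.
Mn + (-6) = 4− ⇒ Mn is +2.

+2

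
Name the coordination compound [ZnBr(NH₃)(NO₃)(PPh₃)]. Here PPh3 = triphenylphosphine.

There is no counter-ion, so the complex is neutral overall.
Ligand charges: 1×nitrato (-1 each), 1×bromo (-1 each), 1×ammine (neutral), 1×triphenylphosphine (neutral); total -2. So Zn + (-2) = 0, giving Zn = +2.
Ligands are named alphabetically: ammine before bromo before nitrato before triphenylphosphine.

amminebromonitrato(triphenylphosphine)zinc(II)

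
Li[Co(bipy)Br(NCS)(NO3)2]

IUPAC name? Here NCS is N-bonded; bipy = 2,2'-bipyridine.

lithium (2,2'-bipyridine)bromoisothiocyanatodinitratocobaltate(III)

The 1 lithium counter-ion carries a total charge of +1, so each complex ion is 1−.
Ligand charges: 2×nitrato (-1 each), 1×isothiocyanato (-1 each), 1×bromo (-1 each), 1×2,2'-bipyridine (neutral); total -4. So Co + (-4) = 1−, giving Co = +3.
The complex ion is anionic, so cobalt takes the -ate form cobaltate(III).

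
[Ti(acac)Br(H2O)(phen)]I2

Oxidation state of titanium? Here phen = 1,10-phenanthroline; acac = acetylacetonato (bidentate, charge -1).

2 iodide outside the brackets (-1 each) → the complex ion is 2+.
Ligand charges: 1×phen neutral; 1×acac = -1; 1×H2O neutral; 1×Br = -1; sum -2.
Ti + (-2) = 2+ ⇒ Ti is +4.

+4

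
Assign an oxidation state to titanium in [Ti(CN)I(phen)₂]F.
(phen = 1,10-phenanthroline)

+3

1 fluoride outside the brackets (-1 each) → the complex ion is 1+.
Ligand charges: 2×phen neutral; 1×CN = -1; 1×I = -1; sum -2.
Ti + (-2) = 1+ ⇒ Ti is +3.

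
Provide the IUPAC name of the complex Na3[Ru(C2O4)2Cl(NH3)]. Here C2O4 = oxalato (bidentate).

The 3 sodium counter-ions carry a total charge of +3, so each complex ion is 3−.
Ligand charges: 1×ammine (neutral), 2×oxalato (-2 each), 1×chloro (-1 each); total -5. So Ru + (-5) = 3−, giving Ru = +2.
The complex ion is anionic, so ruthenium takes the -ate form ruthenate(II).

sodium amminechlorodioxalatoruthenate(II)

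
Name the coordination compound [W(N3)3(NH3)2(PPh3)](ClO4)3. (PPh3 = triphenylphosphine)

The 3 perchlorate counter-ions carry a total charge of -3, so each complex ion is 3+.
Ligand charges: 1×triphenylphosphine (neutral), 3×azido (-1 each), 2×ammine (neutral); total -3. So W + (-3) = 3+, giving W = +6.
Ligands are named alphabetically: ammine before azido before triphenylphosphine.

diamminetriazido(triphenylphosphine)tungsten(VI) perchlorate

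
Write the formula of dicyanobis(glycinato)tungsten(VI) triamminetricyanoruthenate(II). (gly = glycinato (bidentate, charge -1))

Cation [W…]: ligand charges -4, W(VI) ⇒ ion charge 2+.
Anion [Ru…]: ligand charges -3, Ru(II) ⇒ ion charge 1−.
One 2+ cation requires 2 of the 1− anion.

[W(CN)2(gly)2][Ru(CN)3(NH3)3]2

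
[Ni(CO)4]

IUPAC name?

tetracarbonylnickel(0)

There is no counter-ion, so the complex is neutral overall.
Ligand charges: 4×carbonyl (neutral); total 0. So Ni + (0) = 0, giving Ni = 0.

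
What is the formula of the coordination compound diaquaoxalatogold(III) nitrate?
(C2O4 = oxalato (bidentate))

[Au(C2O4)(H2O)2]NO3

Ligands: 2 aqua (H2O, neutral), 1 oxalato (C2O4, -2). Ligand charge sum = -2.
With Au in oxidation state +3, the complex ion is [Au...]^1+.
Charge balance with nitrate (-1) requires 1 complex ion per 1 nitrate.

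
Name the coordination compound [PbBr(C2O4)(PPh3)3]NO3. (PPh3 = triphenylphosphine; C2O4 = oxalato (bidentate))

bromooxalatotris(triphenylphosphine)lead(IV) nitrate

The 1 nitrate counter-ion carries a total charge of -1, so each complex ion is 1+.
Ligand charges: 3×triphenylphosphine (neutral), 1×bromo (-1 each), 1×oxalato (-2 each); total -3. So Pb + (-3) = 1+, giving Pb = +4.
Ligands are named alphabetically: bromo before oxalato before triphenylphosphine.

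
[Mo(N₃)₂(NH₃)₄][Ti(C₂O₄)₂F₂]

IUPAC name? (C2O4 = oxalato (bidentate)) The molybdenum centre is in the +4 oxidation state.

tetraamminediazidomolybdenum(IV) difluorodioxalatotitanate(IV)

Both ions are complex: the cation is named first with the plain metal name, the anion second with the -ate form; each ion's ligands are alphabetised independently.
Mo is given as +4; the cation's ligand charges sum to -2, so the complex cation is 2+.
A 1:1 salt means the anion carries the equal and opposite charge, 2−.
Anion: ligand charges sum to -6; for the ion to be 2−, Ti = +4.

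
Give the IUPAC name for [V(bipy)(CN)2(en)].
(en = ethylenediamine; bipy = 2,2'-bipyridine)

(2,2'-bipyridine)dicyano(ethylenediamine)vanadium(II)

There is no counter-ion, so the complex is neutral overall.
Ligand charges: 1×ethylenediamine (neutral), 1×2,2'-bipyridine (neutral), 2×cyano (-1 each); total -2. So V + (-2) = 0, giving V = +2.
Ligands are named alphabetically: bipyridine before cyano before ethylenediamine.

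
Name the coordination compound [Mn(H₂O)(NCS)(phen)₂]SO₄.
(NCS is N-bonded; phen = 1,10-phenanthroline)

The 1 sulfate counter-ion carries a total charge of -2, so each complex ion is 2+.
Ligand charges: 1×aqua (neutral), 1×isothiocyanato (-1 each), 2×1,10-phenanthroline (neutral); total -1. So Mn + (-1) = 2+, giving Mn = +3.
Ligands are named alphabetically: aqua before isothiocyanato before phenanthroline.

aquaisothiocyanatobis(1,10-phenanthroline)manganese(III) sulfate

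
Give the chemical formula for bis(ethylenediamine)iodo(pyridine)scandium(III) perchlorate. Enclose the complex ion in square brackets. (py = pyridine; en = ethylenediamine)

[Sc(en)2I(py)](ClO4)2

Ligands: 1 pyridine (py, neutral), 2 ethylenediamine (en, neutral), 1 iodo (I, -1). Ligand charge sum = -1.
With Sc in oxidation state +3, the complex ion is [Sc...]^2+.
Charge balance with perchlorate (-1) requires 1 complex ion per 2 perchlorate.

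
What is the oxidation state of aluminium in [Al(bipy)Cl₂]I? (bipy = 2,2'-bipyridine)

+3

1 iodide outside the brackets (-1 each) → the complex ion is 1+.
Ligand charges: 2×Cl = -2; 1×bipy neutral; sum -2.
Al + (-2) = 1+ ⇒ Al is +3.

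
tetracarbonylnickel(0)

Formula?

Ligands: 4 carbonyl (CO, neutral). Ligand charge sum = 0.
With Ni in oxidation state 0, the complex ion is [Ni...].

[Ni(CO)4]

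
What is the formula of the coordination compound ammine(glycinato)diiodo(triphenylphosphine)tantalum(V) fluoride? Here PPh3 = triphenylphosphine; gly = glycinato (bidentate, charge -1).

[Ta(gly)I2(NH3)(PPh3)]F2

Ligands: 1 triphenylphosphine (PPh3, neutral), 1 glycinato (gly, -1), 1 ammine (NH3, neutral), 2 iodo (I, -1). Ligand charge sum = -3.
With Ta in oxidation state +5, the complex ion is [Ta...]^2+.
Charge balance with fluoride (-1) requires 1 complex ion per 2 fluoride.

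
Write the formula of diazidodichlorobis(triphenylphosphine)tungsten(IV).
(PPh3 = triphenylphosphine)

Ligands: 2 azido (N3, -1), 2 triphenylphosphine (PPh3, neutral), 2 chloro (Cl, -1). Ligand charge sum = -4.
With W in oxidation state +4, the complex ion is [W...].

[WCl2(N3)2(PPh3)2]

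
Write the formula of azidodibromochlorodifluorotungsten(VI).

Ligands: 2 bromo (Br, -1), 1 azido (N3, -1), 2 fluoro (F, -1), 1 chloro (Cl, -1). Ligand charge sum = -6.
With W in oxidation state +6, the complex ion is [W...].

[WBr2ClF2(N3)]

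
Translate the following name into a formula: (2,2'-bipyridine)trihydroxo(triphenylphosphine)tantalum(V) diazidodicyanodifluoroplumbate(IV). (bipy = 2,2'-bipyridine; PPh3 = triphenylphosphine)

[Ta(bipy)(OH)3(PPh3)][Pb(CN)2F2(N3)2]

Cation [Ta…]: ligand charges -3, Ta(V) ⇒ ion charge 2+.
Anion [Pb…]: ligand charges -6, Pb(IV) ⇒ ion charge 2−.
One 2+ cation balances one 2− anion.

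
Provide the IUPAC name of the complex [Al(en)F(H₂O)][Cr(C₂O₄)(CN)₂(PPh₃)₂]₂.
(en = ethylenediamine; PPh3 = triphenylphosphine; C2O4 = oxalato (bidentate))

Both ions are complex: the cation is named first with the plain metal name, the anion second with the -ate form; each ion's ligands are alphabetised independently.
Aluminium is always +3 in its complexes; the cation's ligand charges sum to -1, so the complex cation is 2+.
With 2 anions per cation, each anion must be 2/2 = 1−.
Anion: ligand charges sum to -4; for the ion to be 1−, Cr = +3.

aqua(ethylenediamine)fluoroaluminium(III) dicyanooxalatobis(triphenylphosphine)chromate(III)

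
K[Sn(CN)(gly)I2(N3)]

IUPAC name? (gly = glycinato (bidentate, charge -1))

potassium azidocyano(glycinato)diiodostannate(IV)

The 1 potassium counter-ion carries a total charge of +1, so each complex ion is 1−.
Ligand charges: 1×glycinato (-1 each), 1×cyano (-1 each), 1×azido (-1 each), 2×iodo (-1 each); total -5. So Sn + (-5) = 1−, giving Sn = +4.
Ligands are named alphabetically: azido before cyano before glycinato before iodo.
The complex ion is anionic, so tin takes the -ate form stannate(IV).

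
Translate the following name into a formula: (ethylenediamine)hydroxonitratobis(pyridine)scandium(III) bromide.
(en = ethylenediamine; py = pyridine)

[Sc(en)(NO3)(OH)(py)2]Br

Ligands: 1 nitrato (NO3, -1), 1 ethylenediamine (en, neutral), 2 pyridine (py, neutral), 1 hydroxo (OH, -1). Ligand charge sum = -2.
With Sc in oxidation state +3, the complex ion is [Sc...]^1+.
Charge balance with bromide (-1) requires 1 complex ion per 1 bromide.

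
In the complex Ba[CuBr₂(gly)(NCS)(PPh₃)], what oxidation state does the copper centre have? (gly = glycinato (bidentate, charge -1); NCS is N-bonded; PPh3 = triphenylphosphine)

+2

1 barium outside the brackets (+2 each) → the complex ion is 2−.
Ligand charges: 1×gly = -1; 1×NCS = -1; 2×Br = -2; 1×PPh3 neutral; sum -4.
Cu + (-4) = 2− ⇒ Cu is +2.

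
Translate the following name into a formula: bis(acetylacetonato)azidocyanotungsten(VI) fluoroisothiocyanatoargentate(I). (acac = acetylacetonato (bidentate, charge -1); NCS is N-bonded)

Cation [W…]: ligand charges -4, W(VI) ⇒ ion charge 2+.
Anion [Ag…]: ligand charges -2, Ag(I) ⇒ ion charge 1−.

[W(acac)2(CN)(N3)][AgF(NCS)]2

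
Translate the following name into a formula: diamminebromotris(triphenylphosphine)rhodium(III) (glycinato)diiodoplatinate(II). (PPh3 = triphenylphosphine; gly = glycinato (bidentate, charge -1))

[RhBr(NH3)2(PPh3)3][Pt(gly)I2]2

Cation [Rh…]: ligand charges -1, Rh(III) ⇒ ion charge 2+.
Anion [Pt…]: ligand charges -3, Pt(II) ⇒ ion charge 1−.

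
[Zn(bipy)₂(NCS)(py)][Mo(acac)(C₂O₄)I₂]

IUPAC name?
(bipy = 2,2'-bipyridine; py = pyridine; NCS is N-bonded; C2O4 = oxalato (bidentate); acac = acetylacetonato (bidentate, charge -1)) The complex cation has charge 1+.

bis(2,2'-bipyridine)isothiocyanato(pyridine)zinc(II) (acetylacetonato)diiodooxalatomolybdate(IV)

Both ions are complex: the cation is named first with the plain metal name, the anion second with the -ate form; each ion's ligands are alphabetised independently.
The complex cation is given as 1+; its ligand charges sum to -1, so Zn = +2.
A 1:1 salt means the anion carries the equal and opposite charge, 1−.
Anion: ligand charges sum to -5; for the ion to be 1−, Mo = +4.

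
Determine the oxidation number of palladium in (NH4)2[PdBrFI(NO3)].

2 ammonium outside the brackets (+1 each) → the complex ion is 2−.
Ligand charges: 1×NO3 = -1; 1×F = -1; 1×I = -1; 1×Br = -1; sum -4.
Pd + (-4) = 2− ⇒ Pd is +2.

+2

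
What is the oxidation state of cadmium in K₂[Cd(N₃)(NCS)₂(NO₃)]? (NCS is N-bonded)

+2

2 potassium outside the brackets (+1 each) → the complex ion is 2−.
Ligand charges: 2×NCS = -2; 1×NO3 = -1; 1×N3 = -1; sum -4.
Cd + (-4) = 2− ⇒ Cd is +2.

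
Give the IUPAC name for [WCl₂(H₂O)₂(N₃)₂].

There is no counter-ion, so the complex is neutral overall.
Ligand charges: 2×aqua (neutral), 2×azido (-1 each), 2×chloro (-1 each); total -4. So W + (-4) = 0, giving W = +4.
Ligands are named alphabetically: aqua before azido before chloro.

diaquadiazidodichlorotungsten(IV)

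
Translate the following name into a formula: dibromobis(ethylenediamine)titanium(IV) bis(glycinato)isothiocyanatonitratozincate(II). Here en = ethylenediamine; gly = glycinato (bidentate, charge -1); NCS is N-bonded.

Cation [Ti…]: ligand charges -2, Ti(IV) ⇒ ion charge 2+.
Anion [Zn…]: ligand charges -4, Zn(II) ⇒ ion charge 2−.
One 2+ cation balances one 2− anion.

[TiBr2(en)2][Zn(gly)2(NCS)(NO3)]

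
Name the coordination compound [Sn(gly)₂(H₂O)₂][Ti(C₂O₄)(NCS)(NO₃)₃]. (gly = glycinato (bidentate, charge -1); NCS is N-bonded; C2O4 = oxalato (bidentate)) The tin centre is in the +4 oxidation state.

diaquabis(glycinato)tin(IV) isothiocyanatotrinitratooxalatotitanate(IV)

Sn is given as +4; the cation's ligand charges sum to -2, so the complex cation is 2+.
A 1:1 salt means the anion carries the equal and opposite charge, 2−.
Anion: ligand charges sum to -6; for the ion to be 2−, Ti = +4.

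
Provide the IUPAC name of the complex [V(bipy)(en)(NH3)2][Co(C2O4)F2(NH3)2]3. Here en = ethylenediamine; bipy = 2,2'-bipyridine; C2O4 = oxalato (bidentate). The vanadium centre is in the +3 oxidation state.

Both ions are complex: the cation is named first with the plain metal name, the anion second with the -ate form; each ion's ligands are alphabetised independently.
V is given as +3; the cation's ligand charges sum to 0, so the complex cation is 3+.
With 3 anions per cation, each anion must be 3/3 = 1−.
Anion: ligand charges sum to -4; for the ion to be 1−, Co = +3.

diammine(2,2'-bipyridine)(ethylenediamine)vanadium(III) diamminedifluorooxalatocobaltate(III)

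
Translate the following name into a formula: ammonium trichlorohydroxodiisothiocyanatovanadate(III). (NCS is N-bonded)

(NH4)3[VCl3(NCS)2(OH)]

Ligands: 2 isothiocyanato (NCS, -1), 3 chloro (Cl, -1), 1 hydroxo (OH, -1). Ligand charge sum = -6.
With V in oxidation state +3, the complex ion is [V...]^3−.
Charge balance with ammonium (+1) requires 1 complex ion per 3 ammonium.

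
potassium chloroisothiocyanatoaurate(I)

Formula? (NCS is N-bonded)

Ligands: 1 chloro (Cl, -1), 1 isothiocyanato (NCS, -1). Ligand charge sum = -2.
With Au in oxidation state +1, the complex ion is [Au...]^1−.
Charge balance with potassium (+1) requires 1 complex ion per 1 potassium.

K[AuCl(NCS)]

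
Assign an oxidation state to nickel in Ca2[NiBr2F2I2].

+2

2 calcium outside the brackets (+2 each) → the complex ion is 4−.
Ligand charges: 2×I = -2; 2×Br = -2; 2×F = -2; sum -6.
Ni + (-6) = 4− ⇒ Ni is +2.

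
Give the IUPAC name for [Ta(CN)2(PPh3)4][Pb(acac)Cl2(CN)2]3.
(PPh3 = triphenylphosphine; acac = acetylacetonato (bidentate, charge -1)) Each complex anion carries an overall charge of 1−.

Both ions are complex: the cation is named first with the plain metal name, the anion second with the -ate form; each ion's ligands are alphabetised independently.
The complex anion is given as 1−; its ligand charges sum to -5, so Pb = +4.
With 3 anions per cation, the cation must be 3×1 = 3+.
Cation: ligand charges sum to -2; for the ion to be 3+, Ta = +5.

dicyanotetrakis(triphenylphosphine)tantalum(V) (acetylacetonato)dichlorodicyanoplumbate(IV)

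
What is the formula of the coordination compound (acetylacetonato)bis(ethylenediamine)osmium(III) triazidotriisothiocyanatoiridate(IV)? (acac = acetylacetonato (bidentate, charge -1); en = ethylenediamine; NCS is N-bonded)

Cation [Os…]: ligand charges -1, Os(III) ⇒ ion charge 2+.
Anion [Ir…]: ligand charges -6, Ir(IV) ⇒ ion charge 2−.
One 2+ cation balances one 2− anion.

[Os(acac)(en)2][Ir(N3)3(NCS)3]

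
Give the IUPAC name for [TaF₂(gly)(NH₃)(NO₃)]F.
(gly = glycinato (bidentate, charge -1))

amminedifluoro(glycinato)nitratotantalum(V) fluoride

The 1 fluoride counter-ion carries a total charge of -1, so each complex ion is 1+.
Ligand charges: 2×fluoro (-1 each), 1×nitrato (-1 each), 1×glycinato (-1 each), 1×ammine (neutral); total -4. So Ta + (-4) = 1+, giving Ta = +5.
Ligands are named alphabetically: ammine before fluoro before glycinato before nitrato.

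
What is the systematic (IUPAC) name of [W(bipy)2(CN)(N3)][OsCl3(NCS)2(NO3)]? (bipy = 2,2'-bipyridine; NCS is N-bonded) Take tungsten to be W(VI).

Both ions are complex: the cation is named first with the plain metal name, the anion second with the -ate form; each ion's ligands are alphabetised independently.
W is given as +6; the cation's ligand charges sum to -2, so the complex cation is 4+.
A 1:1 salt means the anion carries the equal and opposite charge, 4−.
Anion: ligand charges sum to -6; for the ion to be 4−, Os = +2.

azidobis(2,2'-bipyridine)cyanotungsten(VI) trichlorodiisothiocyanatonitratoosmate(II)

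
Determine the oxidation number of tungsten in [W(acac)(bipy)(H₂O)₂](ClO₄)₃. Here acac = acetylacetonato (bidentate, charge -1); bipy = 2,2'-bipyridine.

+4

3 perchlorate outside the brackets (-1 each) → the complex ion is 3+.
Ligand charges: 1×acac = -1; 2×H2O neutral; 1×bipy neutral; sum -1.
W + (-1) = 3+ ⇒ W is +4.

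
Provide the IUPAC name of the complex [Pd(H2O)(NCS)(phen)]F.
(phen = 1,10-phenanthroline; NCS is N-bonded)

The 1 fluoride counter-ion carries a total charge of -1, so each complex ion is 1+.
Ligand charges: 1×aqua (neutral), 1×1,10-phenanthroline (neutral), 1×isothiocyanato (-1 each); total -1. So Pd + (-1) = 1+, giving Pd = +2.
Ligands are named alphabetically: aqua before isothiocyanato before phenanthroline.

aquaisothiocyanato(1,10-phenanthroline)palladium(II) fluoride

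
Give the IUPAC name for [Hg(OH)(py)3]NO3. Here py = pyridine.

hydroxotris(pyridine)mercury(II) nitrate

The 1 nitrate counter-ion carries a total charge of -1, so each complex ion is 1+.
Ligand charges: 3×pyridine (neutral), 1×hydroxo (-1 each); total -1. So Hg + (-1) = 1+, giving Hg = +2.
Ligands are named alphabetically: hydroxo before pyridine.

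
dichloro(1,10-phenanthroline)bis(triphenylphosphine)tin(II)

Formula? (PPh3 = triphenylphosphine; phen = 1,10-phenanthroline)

Ligands: 2 chloro (Cl, -1), 2 triphenylphosphine (PPh3, neutral), 1 1,10-phenanthroline (phen, neutral). Ligand charge sum = -2.
With Sn in oxidation state +2, the complex ion is [Sn...].

[SnCl2(phen)(PPh3)2]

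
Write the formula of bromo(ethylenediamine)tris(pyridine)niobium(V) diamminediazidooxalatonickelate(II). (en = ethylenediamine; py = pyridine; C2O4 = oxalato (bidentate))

Cation [Nb…]: ligand charges -1, Nb(V) ⇒ ion charge 4+.
Anion [Ni…]: ligand charges -4, Ni(II) ⇒ ion charge 2−.
One 4+ cation requires 2 of the 2− anion.

[NbBr(en)(py)3][Ni(C2O4)(N3)2(NH3)2]2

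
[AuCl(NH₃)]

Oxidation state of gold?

No counter-ion: the bracketed complex is neutral.
Ligand charges: 1×NH3 neutral; 1×Cl = -1; sum -1.
Au + (-1) = 0 ⇒ Au is +1.

+1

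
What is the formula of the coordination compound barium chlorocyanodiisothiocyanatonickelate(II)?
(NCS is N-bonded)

Ligands: 1 chloro (Cl, -1), 2 isothiocyanato (NCS, -1), 1 cyano (CN, -1). Ligand charge sum = -4.
Charge balance with barium (+2) requires 1 complex ion per 1 barium.

Ba[NiCl(CN)(NCS)2]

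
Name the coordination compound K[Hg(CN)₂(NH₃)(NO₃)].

potassium amminedicyanonitratomercurate(II)

The 1 potassium counter-ion carries a total charge of +1, so each complex ion is 1−.
Ligand charges: 1×nitrato (-1 each), 1×ammine (neutral), 2×cyano (-1 each); total -3. So Hg + (-3) = 1−, giving Hg = +2.
Ligands are named alphabetically: ammine before cyano before nitrato.
The complex ion is anionic, so mercury takes the -ate form mercurate(II).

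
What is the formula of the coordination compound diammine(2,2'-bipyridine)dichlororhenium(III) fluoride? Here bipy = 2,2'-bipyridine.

Ligands: 2 chloro (Cl, -1), 1 2,2'-bipyridine (bipy, neutral), 2 ammine (NH3, neutral). Ligand charge sum = -2.
Charge balance with fluoride (-1) requires 1 complex ion per 1 fluoride.

[Re(bipy)Cl2(NH3)2]F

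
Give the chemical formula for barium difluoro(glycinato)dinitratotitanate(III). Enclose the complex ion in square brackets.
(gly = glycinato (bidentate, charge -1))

Ba[TiF2(gly)(NO3)2]

Ligands: 2 fluoro (F, -1), 2 nitrato (NO3, -1), 1 glycinato (gly, -1). Ligand charge sum = -5.
With Ti in oxidation state +3, the complex ion is [Ti...]^2−.
Charge balance with barium (+2) requires 1 complex ion per 1 barium.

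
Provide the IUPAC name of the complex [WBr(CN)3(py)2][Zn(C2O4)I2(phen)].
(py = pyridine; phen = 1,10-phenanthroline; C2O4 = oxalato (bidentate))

Zinc is always +2 in its complexes; the anion's ligand charges sum to -4, so the complex anion is 2−.
A 1:1 salt means the cation carries the equal and opposite charge, 2+.
Cation: ligand charges sum to -4; for the ion to be 2+, W = +6.

bromotricyanobis(pyridine)tungsten(VI) diiodooxalato(1,10-phenanthroline)zincate(II)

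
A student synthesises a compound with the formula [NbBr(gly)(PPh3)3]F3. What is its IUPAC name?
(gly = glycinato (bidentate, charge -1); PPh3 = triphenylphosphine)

The 3 fluoride counter-ions carry a total charge of -3, so each complex ion is 3+.
Ligand charges: 1×glycinato (-1 each), 3×triphenylphosphine (neutral), 1×bromo (-1 each); total -2. So Nb + (-2) = 3+, giving Nb = +5.
Ligands are named alphabetically: bromo before glycinato before triphenylphosphine.

bromo(glycinato)tris(triphenylphosphine)niobium(V) fluoride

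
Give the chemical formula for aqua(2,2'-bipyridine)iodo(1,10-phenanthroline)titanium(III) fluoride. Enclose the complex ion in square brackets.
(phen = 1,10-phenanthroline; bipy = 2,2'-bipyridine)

Ligands: 1 1,10-phenanthroline (phen, neutral), 1 2,2'-bipyridine (bipy, neutral), 1 aqua (H2O, neutral), 1 iodo (I, -1). Ligand charge sum = -1.
With Ti in oxidation state +3, the complex ion is [Ti...]^2+.
Charge balance with fluoride (-1) requires 1 complex ion per 2 fluoride.

[Ti(bipy)(H2O)I(phen)]F2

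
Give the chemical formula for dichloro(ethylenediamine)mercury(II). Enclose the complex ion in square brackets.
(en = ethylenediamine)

Ligands: 2 chloro (Cl, -1), 1 ethylenediamine (en, neutral). Ligand charge sum = -2.
With Hg in oxidation state +2, the complex ion is [Hg...].

[HgCl2(en)]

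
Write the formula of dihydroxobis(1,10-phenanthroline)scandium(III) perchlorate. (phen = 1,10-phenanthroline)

[Sc(OH)2(phen)2]ClO4

Ligands: 2 hydroxo (OH, -1), 2 1,10-phenanthroline (phen, neutral). Ligand charge sum = -2.
Charge balance with perchlorate (-1) requires 1 complex ion per 1 perchlorate.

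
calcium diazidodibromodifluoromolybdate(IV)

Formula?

Ca[MoBr2F2(N3)2]

Ligands: 2 fluoro (F, -1), 2 bromo (Br, -1), 2 azido (N3, -1). Ligand charge sum = -6.
With Mo in oxidation state +4, the complex ion is [Mo...]^2−.
Charge balance with calcium (+2) requires 1 complex ion per 1 calcium.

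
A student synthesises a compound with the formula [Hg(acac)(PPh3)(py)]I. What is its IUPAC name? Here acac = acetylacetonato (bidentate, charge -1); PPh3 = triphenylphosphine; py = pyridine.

The 1 iodide counter-ion carries a total charge of -1, so each complex ion is 1+.
Ligand charges: 1×acetylacetonato (-1 each), 1×triphenylphosphine (neutral), 1×pyridine (neutral); total -1. So Hg + (-1) = 1+, giving Hg = +2.
Ligands are named alphabetically: acetylacetonato before pyridine before triphenylphosphine.

(acetylacetonato)(pyridine)(triphenylphosphine)mercury(II) iodide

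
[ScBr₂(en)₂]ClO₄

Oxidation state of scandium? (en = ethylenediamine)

1 perchlorate outside the brackets (-1 each) → the complex ion is 1+.
Ligand charges: 2×Br = -2; 2×en neutral; sum -2.
Sc + (-2) = 1+ ⇒ Sc is +3.

+3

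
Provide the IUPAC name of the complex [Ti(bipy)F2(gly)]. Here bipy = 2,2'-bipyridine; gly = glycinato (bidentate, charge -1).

There is no counter-ion, so the complex is neutral overall.
Ligand charges: 2×fluoro (-1 each), 1×2,2'-bipyridine (neutral), 1×glycinato (-1 each); total -3. So Ti + (-3) = 0, giving Ti = +3.
Ligands are named alphabetically: bipyridine before fluoro before glycinato.

(2,2'-bipyridine)difluoro(glycinato)titanium(III)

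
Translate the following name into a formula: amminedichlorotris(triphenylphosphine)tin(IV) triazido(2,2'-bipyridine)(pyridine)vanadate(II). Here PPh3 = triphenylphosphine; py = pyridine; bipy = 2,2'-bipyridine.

Cation [Sn…]: ligand charges -2, Sn(IV) ⇒ ion charge 2+.
Anion [V…]: ligand charges -3, V(II) ⇒ ion charge 1−.

[SnCl2(NH3)(PPh3)3][V(bipy)(N3)3(py)]2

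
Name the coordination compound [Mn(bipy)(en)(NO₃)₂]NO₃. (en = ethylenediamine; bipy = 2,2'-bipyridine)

(2,2'-bipyridine)(ethylenediamine)dinitratomanganese(III) nitrate

The 1 nitrate counter-ion carries a total charge of -1, so each complex ion is 1+.
Ligand charges: 1×ethylenediamine (neutral), 1×2,2'-bipyridine (neutral), 2×nitrato (-1 each); total -2. So Mn + (-2) = 1+, giving Mn = +3.
Ligands are named alphabetically: bipyridine before ethylenediamine before nitrato.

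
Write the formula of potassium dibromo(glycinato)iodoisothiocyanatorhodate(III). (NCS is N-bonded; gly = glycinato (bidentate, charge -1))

K2[RhBr2(gly)I(NCS)]

Ligands: 1 iodo (I, -1), 1 isothiocyanato (NCS, -1), 1 glycinato (gly, -1), 2 bromo (Br, -1). Ligand charge sum = -5.
With Rh in oxidation state +3, the complex ion is [Rh...]^2−.
Charge balance with potassium (+1) requires 1 complex ion per 2 potassium.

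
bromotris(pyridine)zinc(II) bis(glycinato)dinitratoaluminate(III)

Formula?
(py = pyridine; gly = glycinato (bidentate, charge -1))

Cation [Zn…]: ligand charges -1, Zn(II) ⇒ ion charge 1+.
Anion [Al…]: ligand charges -4, Al(III) ⇒ ion charge 1−.

[ZnBr(py)3][Al(gly)2(NO3)2]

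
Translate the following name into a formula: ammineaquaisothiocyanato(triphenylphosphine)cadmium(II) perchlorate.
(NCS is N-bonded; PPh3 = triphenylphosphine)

Ligands: 1 isothiocyanato (NCS, -1), 1 ammine (NH3, neutral), 1 aqua (H2O, neutral), 1 triphenylphosphine (PPh3, neutral). Ligand charge sum = -1.
Charge balance with perchlorate (-1) requires 1 complex ion per 1 perchlorate.

[Cd(H2O)(NCS)(NH3)(PPh3)]ClO4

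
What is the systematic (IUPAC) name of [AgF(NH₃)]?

There is no counter-ion, so the complex is neutral overall.
Ligand charges: 1×ammine (neutral), 1×fluoro (-1 each); total -1. So Ag + (-1) = 0, giving Ag = +1.
Ligands are named alphabetically: ammine before fluoro.

amminefluorosilver(I)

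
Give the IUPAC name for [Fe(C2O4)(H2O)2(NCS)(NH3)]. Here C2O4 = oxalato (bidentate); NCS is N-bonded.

There is no counter-ion, so the complex is neutral overall.
Ligand charges: 1×oxalato (-2 each), 1×isothiocyanato (-1 each), 2×aqua (neutral), 1×ammine (neutral); total -3. So Fe + (-3) = 0, giving Fe = +3.
Ligands are named alphabetically: ammine before aqua before isothiocyanato before oxalato.

amminediaquaisothiocyanatooxalatoiron(III)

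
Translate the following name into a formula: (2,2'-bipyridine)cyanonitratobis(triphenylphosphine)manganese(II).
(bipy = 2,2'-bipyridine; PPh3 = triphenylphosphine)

Ligands: 1 2,2'-bipyridine (bipy, neutral), 2 triphenylphosphine (PPh3, neutral), 1 cyano (CN, -1), 1 nitrato (NO3, -1). Ligand charge sum = -2.
With Mn in oxidation state +2, the complex ion is [Mn...].

[Mn(bipy)(CN)(NO3)(PPh3)2]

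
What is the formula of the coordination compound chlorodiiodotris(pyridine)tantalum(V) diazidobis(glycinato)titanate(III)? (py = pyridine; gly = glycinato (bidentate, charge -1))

Cation [Ta…]: ligand charges -3, Ta(V) ⇒ ion charge 2+.
Anion [Ti…]: ligand charges -4, Ti(III) ⇒ ion charge 1−.
One 2+ cation requires 2 of the 1− anion.

[TaClI2(py)3][Ti(gly)2(N3)2]2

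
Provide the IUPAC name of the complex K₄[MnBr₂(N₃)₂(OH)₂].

potassium diazidodibromodihydroxomanganate(II)

The 4 potassium counter-ions carry a total charge of +4, so each complex ion is 4−.
Ligand charges: 2×bromo (-1 each), 2×hydroxo (-1 each), 2×azido (-1 each); total -6. So Mn + (-6) = 4−, giving Mn = +2.
Ligands are named alphabetically: azido before bromo before hydroxo.
The complex ion is anionic, so manganese takes the -ate form manganate(II).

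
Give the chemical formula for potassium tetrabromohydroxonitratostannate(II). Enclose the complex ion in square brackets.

K4[SnBr4(NO3)(OH)]

Ligands: 1 hydroxo (OH, -1), 4 bromo (Br, -1), 1 nitrato (NO3, -1). Ligand charge sum = -6.
With Sn in oxidation state +2, the complex ion is [Sn...]^4−.
Charge balance with potassium (+1) requires 1 complex ion per 4 potassium.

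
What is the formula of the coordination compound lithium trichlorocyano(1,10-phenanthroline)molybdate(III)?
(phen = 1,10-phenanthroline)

Ligands: 1 1,10-phenanthroline (phen, neutral), 1 cyano (CN, -1), 3 chloro (Cl, -1). Ligand charge sum = -4.
With Mo in oxidation state +3, the complex ion is [Mo...]^1−.
Charge balance with lithium (+1) requires 1 complex ion per 1 lithium.

Li[MoCl3(CN)(phen)]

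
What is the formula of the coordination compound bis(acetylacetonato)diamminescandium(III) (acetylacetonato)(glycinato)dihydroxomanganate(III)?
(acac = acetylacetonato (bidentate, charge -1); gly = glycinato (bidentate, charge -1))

Cation [Sc…]: ligand charges -2, Sc(III) ⇒ ion charge 1+.
Anion [Mn…]: ligand charges -4, Mn(III) ⇒ ion charge 1−.
One 1+ cation balances one 1− anion.

[Sc(acac)2(NH3)2][Mn(acac)(gly)(OH)2]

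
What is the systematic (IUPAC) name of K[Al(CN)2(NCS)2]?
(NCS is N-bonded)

The 1 potassium counter-ion carries a total charge of +1, so each complex ion is 1−.
Ligand charges: 2×cyano (-1 each), 2×isothiocyanato (-1 each); total -4. So Al + (-4) = 1−, giving Al = +3.
Ligands are named alphabetically: cyano before isothiocyanato.
The complex ion is anionic, so aluminium takes the -ate form aluminate(III).

potassium dicyanodiisothiocyanatoaluminate(III)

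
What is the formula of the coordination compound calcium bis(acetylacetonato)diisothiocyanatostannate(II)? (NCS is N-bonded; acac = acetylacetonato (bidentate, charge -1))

Ca[Sn(acac)2(NCS)2]

Ligands: 2 isothiocyanato (NCS, -1), 2 acetylacetonato (acac, -1). Ligand charge sum = -4.
With Sn in oxidation state +2, the complex ion is [Sn...]^2−.
Charge balance with calcium (+2) requires 1 complex ion per 1 calcium.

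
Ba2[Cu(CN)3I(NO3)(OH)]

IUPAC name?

barium tricyanohydroxoiodonitratocuprate(II)

The 2 barium counter-ions carry a total charge of +4, so each complex ion is 4−.
Ligand charges: 1×hydroxo (-1 each), 3×cyano (-1 each), 1×nitrato (-1 each), 1×iodo (-1 each); total -6. So Cu + (-6) = 4−, giving Cu = +2.
Ligands are named alphabetically: cyano before hydroxo before iodo before nitrato.
The complex ion is anionic, so copper takes the -ate form cuprate(II).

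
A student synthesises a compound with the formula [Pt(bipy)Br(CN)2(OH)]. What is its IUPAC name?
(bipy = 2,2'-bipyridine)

(2,2'-bipyridine)bromodicyanohydroxoplatinum(IV)

There is no counter-ion, so the complex is neutral overall.
Ligand charges: 2×cyano (-1 each), 1×2,2'-bipyridine (neutral), 1×hydroxo (-1 each), 1×bromo (-1 each); total -4. So Pt + (-4) = 0, giving Pt = +4.
Ligands are named alphabetically: bipyridine before bromo before cyano before hydroxo.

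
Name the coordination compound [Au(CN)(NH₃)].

amminecyanogold(I)

There is no counter-ion, so the complex is neutral overall.
Ligand charges: 1×cyano (-1 each), 1×ammine (neutral); total -1. So Au + (-1) = 0, giving Au = +1.
Ligands are named alphabetically: ammine before cyano.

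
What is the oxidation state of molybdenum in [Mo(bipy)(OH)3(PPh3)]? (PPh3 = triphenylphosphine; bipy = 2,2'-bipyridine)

+3

No counter-ion: the bracketed complex is neutral.
Ligand charges: 3×OH = -3; 1×PPh3 neutral; 1×bipy neutral; sum -3.
Mo + (-3) = 0 ⇒ Mo is +3.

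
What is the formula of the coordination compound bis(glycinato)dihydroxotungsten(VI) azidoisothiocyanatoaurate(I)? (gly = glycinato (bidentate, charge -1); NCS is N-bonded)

[W(gly)2(OH)2][Au(N3)(NCS)]2

Cation [W…]: ligand charges -4, W(VI) ⇒ ion charge 2+.
Anion [Au…]: ligand charges -2, Au(I) ⇒ ion charge 1−.
One 2+ cation requires 2 of the 1− anion.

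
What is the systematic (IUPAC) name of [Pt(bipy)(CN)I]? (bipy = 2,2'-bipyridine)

(2,2'-bipyridine)cyanoiodoplatinum(II)

There is no counter-ion, so the complex is neutral overall.
Ligand charges: 1×iodo (-1 each), 1×cyano (-1 each), 1×2,2'-bipyridine (neutral); total -2. So Pt + (-2) = 0, giving Pt = +2.
Ligands are named alphabetically: bipyridine before cyano before iodo.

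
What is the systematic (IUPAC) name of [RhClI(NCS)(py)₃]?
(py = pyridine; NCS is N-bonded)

There is no counter-ion, so the complex is neutral overall.
Ligand charges: 3×pyridine (neutral), 1×isothiocyanato (-1 each), 1×iodo (-1 each), 1×chloro (-1 each); total -3. So Rh + (-3) = 0, giving Rh = +3.
Ligands are named alphabetically: chloro before iodo before isothiocyanato before pyridine.

chloroiodoisothiocyanatotris(pyridine)rhodium(III)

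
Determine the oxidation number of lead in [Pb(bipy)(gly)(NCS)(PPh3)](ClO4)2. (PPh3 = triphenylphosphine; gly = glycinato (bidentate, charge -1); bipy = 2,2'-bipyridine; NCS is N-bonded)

+4

2 perchlorate outside the brackets (-1 each) → the complex ion is 2+.
Ligand charges: 1×PPh3 neutral; 1×gly = -1; 1×bipy neutral; 1×NCS = -1; sum -2.
Pb + (-2) = 2+ ⇒ Pb is +4.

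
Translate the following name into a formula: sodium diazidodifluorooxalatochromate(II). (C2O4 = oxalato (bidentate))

Ligands: 2 fluoro (F, -1), 1 oxalato (C2O4, -2), 2 azido (N3, -1). Ligand charge sum = -6.
With Cr in oxidation state +2, the complex ion is [Cr...]^4−.
Charge balance with sodium (+1) requires 1 complex ion per 4 sodium.

Na4[Cr(C2O4)F2(N3)2]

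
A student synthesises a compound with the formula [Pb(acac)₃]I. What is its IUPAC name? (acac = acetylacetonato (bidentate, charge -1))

tris(acetylacetonato)lead(IV) iodide

The 1 iodide counter-ion carries a total charge of -1, so each complex ion is 1+.
Ligand charges: 3×acetylacetonato (-1 each); total -3. So Pb + (-3) = 1+, giving Pb = +4.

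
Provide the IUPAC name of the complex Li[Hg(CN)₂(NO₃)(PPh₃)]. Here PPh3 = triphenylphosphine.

lithium dicyanonitrato(triphenylphosphine)mercurate(II)

The 1 lithium counter-ion carries a total charge of +1, so each complex ion is 1−.
Ligand charges: 1×nitrato (-1 each), 2×cyano (-1 each), 1×triphenylphosphine (neutral); total -3. So Hg + (-3) = 1−, giving Hg = +2.
The complex ion is anionic, so mercury takes the -ate form mercurate(II).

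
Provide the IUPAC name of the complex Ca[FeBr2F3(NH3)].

calcium amminedibromotrifluoroferrate(III)

The 1 calcium counter-ion carries a total charge of +2, so each complex ion is 2−.
Ligand charges: 1×ammine (neutral), 3×fluoro (-1 each), 2×bromo (-1 each); total -5. So Fe + (-5) = 2−, giving Fe = +3.
The complex ion is anionic, so iron takes the -ate form ferrate(III).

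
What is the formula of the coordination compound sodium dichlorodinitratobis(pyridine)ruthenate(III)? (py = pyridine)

Na[RuCl2(NO3)2(py)2]

Ligands: 2 pyridine (py, neutral), 2 chloro (Cl, -1), 2 nitrato (NO3, -1). Ligand charge sum = -4.
With Ru in oxidation state +3, the complex ion is [Ru...]^1−.
Charge balance with sodium (+1) requires 1 complex ion per 1 sodium.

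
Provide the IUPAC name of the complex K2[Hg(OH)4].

The 2 potassium counter-ions carry a total charge of +2, so each complex ion is 2−.
Ligand charges: 4×hydroxo (-1 each); total -4. So Hg + (-4) = 2−, giving Hg = +2.
The complex ion is anionic, so mercury takes the -ate form mercurate(II).

potassium tetrahydroxomercurate(II)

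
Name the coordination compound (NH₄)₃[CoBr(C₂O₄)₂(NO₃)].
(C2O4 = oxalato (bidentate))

ammonium bromonitratodioxalatocobaltate(III)

The 3 ammonium counter-ions carry a total charge of +3, so each complex ion is 3−.
Ligand charges: 1×nitrato (-1 each), 1×bromo (-1 each), 2×oxalato (-2 each); total -6. So Co + (-6) = 3−, giving Co = +3.
Ligands are named alphabetically: bromo before nitrato before oxalato.
The complex ion is anionic, so cobalt takes the -ate form cobaltate(III).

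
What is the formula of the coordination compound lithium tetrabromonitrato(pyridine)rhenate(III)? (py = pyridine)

Li2[ReBr4(NO3)(py)]

Ligands: 1 nitrato (NO3, -1), 4 bromo (Br, -1), 1 pyridine (py, neutral). Ligand charge sum = -5.
Charge balance with lithium (+1) requires 1 complex ion per 2 lithium.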